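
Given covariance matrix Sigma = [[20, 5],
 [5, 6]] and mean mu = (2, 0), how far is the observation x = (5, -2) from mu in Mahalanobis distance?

Step 1 — centre the observation: (x - mu) = (3, -2).

Step 2 — invert Sigma. det(Sigma) = 20·6 - (5)² = 95.
  Sigma^{-1} = (1/det) · [[d, -b], [-b, a]] = [[0.0632, -0.0526],
 [-0.0526, 0.2105]].

Step 3 — form the quadratic (x - mu)^T · Sigma^{-1} · (x - mu):
  Sigma^{-1} · (x - mu) = (0.2947, -0.5789).
  (x - mu)^T · [Sigma^{-1} · (x - mu)] = (3)·(0.2947) + (-2)·(-0.5789) = 2.0421.

Step 4 — take square root: d = √(2.0421) ≈ 1.429.

d(x, mu) = √(2.0421) ≈ 1.429


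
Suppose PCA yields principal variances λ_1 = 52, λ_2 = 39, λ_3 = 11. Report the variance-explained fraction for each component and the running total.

Step 1 — total variance = trace(Sigma) = Σ λ_i = 52 + 39 + 11 = 102.

Step 2 — fraction explained by component i = λ_i / Σ λ:
  PC1: 52/102 = 0.5098
  PC2: 39/102 = 0.3824
  PC3: 11/102 = 0.1078

Step 3 — cumulative fraction after k components = (λ_1 + ... + λ_k) / Σ λ:
  k = 1: 52/102 = 0.5098
  k = 2: (52 + 39)/102 = 91/102 = 0.8922
  k = 3: (52 + 39 + 11)/102 = 102/102 = 1

Summary (fraction, with percent):

explained: PC1 0.5098 (50.98%), PC2 0.3824 (38.24%), PC3 0.1078 (10.78%);  cumulative: 0.5098, 0.8922, 1


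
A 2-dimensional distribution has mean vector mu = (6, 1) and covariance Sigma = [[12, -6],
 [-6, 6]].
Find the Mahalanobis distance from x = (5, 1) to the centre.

Step 1 — centre the observation: (x - mu) = (-1, 0).

Step 2 — invert Sigma. det(Sigma) = 12·6 - (-6)² = 36.
  Sigma^{-1} = (1/det) · [[d, -b], [-b, a]] = [[0.1667, 0.1667],
 [0.1667, 0.3333]].

Step 3 — form the quadratic (x - mu)^T · Sigma^{-1} · (x - mu):
  Sigma^{-1} · (x - mu) = (-0.1667, -0.1667).
  (x - mu)^T · [Sigma^{-1} · (x - mu)] = (-1)·(-0.1667) + (0)·(-0.1667) = 0.1667.

Step 4 — take square root: d = √(0.1667) ≈ 0.4082.

d(x, mu) = √(0.1667) ≈ 0.4082


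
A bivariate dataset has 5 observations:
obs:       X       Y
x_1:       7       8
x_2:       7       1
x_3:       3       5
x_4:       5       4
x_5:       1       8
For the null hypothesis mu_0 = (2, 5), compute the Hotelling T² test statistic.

Step 1 — sample mean vector:
  mean(X) = (7 + 7 + 3 + 5 + 1) / 5 = 23/5 = 4.6
  mean(Y) = (8 + 1 + 5 + 4 + 8) / 5 = 26/5 = 5.2
  x̄ = (4.6, 5.2),  deviation x̄ - mu_0 = (4.6, 5.2) - (2, 5) = (2.6, 0.2).

Step 2 — sample covariance matrix, S[i,j] = (1/(n-1)) · Σ_k (x_{k,i} - mean_i) · (x_{k,j} - mean_j), divisor n-1 = 4:
  S[X,X] = ((2.4)·(2.4) + (2.4)·(2.4) + (-1.6)·(-1.6) + (0.4)·(0.4) + (-3.6)·(-3.6)) / 4 = 27.2/4 = 6.8
  S[X,Y] = ((2.4)·(2.8) + (2.4)·(-4.2) + (-1.6)·(-0.2) + (0.4)·(-1.2) + (-3.6)·(2.8)) / 4 = -13.6/4 = -3.4
  S[Y,Y] = ((2.8)·(2.8) + (-4.2)·(-4.2) + (-0.2)·(-0.2) + (-1.2)·(-1.2) + (2.8)·(2.8)) / 4 = 34.8/4 = 8.7
  S = [[6.8, -3.4],
 [-3.4, 8.7]].

Step 3 — invert S. det(S) = 6.8·8.7 - (-3.4)² = 47.6.
  S^{-1} = (1/det) · [[d, -b], [-b, a]] = [[0.1828, 0.0714],
 [0.0714, 0.1429]].

Step 4 — quadratic form (x̄ - mu_0)^T · S^{-1} · (x̄ - mu_0):
  S^{-1} · (x̄ - mu_0) = (0.4895, 0.2143),
  (x̄ - mu_0)^T · [...] = (2.6)·(0.4895) + (0.2)·(0.2143) = 1.3155.

Step 5 — scale by n: T² = 5 · 1.3155 = 6.5777.

T² ≈ 6.5777


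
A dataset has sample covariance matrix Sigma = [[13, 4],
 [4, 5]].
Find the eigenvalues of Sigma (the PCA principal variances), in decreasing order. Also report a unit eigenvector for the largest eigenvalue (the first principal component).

Step 1 — characteristic polynomial of 2×2 Sigma:
  det(Sigma - λI) = λ² - trace · λ + det = 0.
  trace = 13 + 5 = 18, det = 13·5 - (4)² = 49.
Step 2 — discriminant:
  Δ = trace² - 4·det = 324 - 196 = 128.
Step 3 — eigenvalues:
  λ = (trace ± √Δ)/2 = (18 ± 11.3137)/2,
  λ_1 = 14.6569,  λ_2 = 3.3431.

Step 4 — unit eigenvector for λ_1: solve (Sigma - λ_1 I)v = 0. First row:
  (13 - 14.6569)·v_x + (4)·v_y = 0, i.e. (-1.6569)·v_x + (4)·v_y = 0,
  so v ∝ (b, λ_1 - a) = (4, 1.6569) = u.
  ||u|| = √((4)² + (1.6569)²) = √(18.7452) ≈ 4.3296,
  v_1 = u/||u|| ≈ (0.9239, 0.3827) (||v_1|| = 1).

λ_1 = 14.6569,  λ_2 = 3.3431;  v_1 ≈ (0.9239, 0.3827)


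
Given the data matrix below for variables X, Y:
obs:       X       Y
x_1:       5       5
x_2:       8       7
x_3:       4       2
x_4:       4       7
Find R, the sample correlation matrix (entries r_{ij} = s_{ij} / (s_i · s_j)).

Step 1 — column means:
  mean(X) = (5 + 8 + 4 + 4) / 4 = 21/4 = 5.25
  mean(Y) = (5 + 7 + 2 + 7) / 4 = 21/4 = 5.25

Step 2 — sample variances and covariances s[i,j] = (1/(n-1)) · Σ_k (x_{k,i} - mean_i) · (x_{k,j} - mean_j), with n-1 = 3:
  s[X,X] = ((-0.25)·(-0.25) + (2.75)·(2.75) + (-1.25)·(-1.25) + (-1.25)·(-1.25)) / 3 = 10.75/3 = 3.5833
  s[X,Y] = ((-0.25)·(-0.25) + (2.75)·(1.75) + (-1.25)·(-3.25) + (-1.25)·(1.75)) / 3 = 6.75/3 = 2.25
  s[Y,Y] = ((-0.25)·(-0.25) + (1.75)·(1.75) + (-3.25)·(-3.25) + (1.75)·(1.75)) / 3 = 16.75/3 = 5.5833
  Sample standard deviations s_i = √(s[i,i]):
  s(X) = √(3.5833) = 1.893
  s(Y) = √(5.5833) = 2.3629

Step 3 — r_{ij} = s_{ij} / (s_i · s_j):
  r[X,X] = 1 (diagonal).
  r[X,Y] = 2.25 / (1.893 · 2.3629) = 2.25 / 4.4729 = 0.503
  r[Y,Y] = 1 (diagonal).

R is symmetric with unit diagonal. Assembling:

R = [[1, 0.503],
 [0.503, 1]]


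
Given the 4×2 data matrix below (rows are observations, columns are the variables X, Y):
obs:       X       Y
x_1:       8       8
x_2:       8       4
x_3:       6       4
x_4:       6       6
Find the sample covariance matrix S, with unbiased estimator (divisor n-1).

Step 1 — column means:
  mean(X) = (8 + 8 + 6 + 6) / 4 = 28/4 = 7
  mean(Y) = (8 + 4 + 4 + 6) / 4 = 22/4 = 5.5

Step 2 — sample covariance S[i,j] = (1/(n-1)) · Σ_k (x_{k,i} - mean_i) · (x_{k,j} - mean_j), with n-1 = 3.
  S[X,X] = ((1)·(1) + (1)·(1) + (-1)·(-1) + (-1)·(-1)) / 3 = 4/3 = 1.3333
  S[X,Y] = ((1)·(2.5) + (1)·(-1.5) + (-1)·(-1.5) + (-1)·(0.5)) / 3 = 2/3 = 0.6667
  S[Y,Y] = ((2.5)·(2.5) + (-1.5)·(-1.5) + (-1.5)·(-1.5) + (0.5)·(0.5)) / 3 = 11/3 = 3.6667

S is symmetric (S[j,i] = S[i,j]). Assembling:

S = [[1.3333, 0.6667],
 [0.6667, 3.6667]]


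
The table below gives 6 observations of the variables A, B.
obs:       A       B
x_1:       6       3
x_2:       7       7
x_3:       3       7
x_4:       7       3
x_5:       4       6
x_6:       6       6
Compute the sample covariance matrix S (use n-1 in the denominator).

Step 1 — column means:
  mean(A) = (6 + 7 + 3 + 7 + 4 + 6) / 6 = 33/6 = 5.5
  mean(B) = (3 + 7 + 7 + 3 + 6 + 6) / 6 = 32/6 = 5.3333

Step 2 — sample covariance S[i,j] = (1/(n-1)) · Σ_k (x_{k,i} - mean_i) · (x_{k,j} - mean_j), with n-1 = 5.
  S[A,A] = ((0.5)·(0.5) + (1.5)·(1.5) + (-2.5)·(-2.5) + (1.5)·(1.5) + (-1.5)·(-1.5) + (0.5)·(0.5)) / 5 = 13.5/5 = 2.7
  S[A,B] = ((0.5)·(-2.3333) + (1.5)·(1.6667) + (-2.5)·(1.6667) + (1.5)·(-2.3333) + (-1.5)·(0.6667) + (0.5)·(0.6667)) / 5 = -7/5 = -1.4
  S[B,B] = ((-2.3333)·(-2.3333) + (1.6667)·(1.6667) + (1.6667)·(1.6667) + (-2.3333)·(-2.3333) + (0.6667)·(0.6667) + (0.6667)·(0.6667)) / 5 = 17.3333/5 = 3.4667

S is symmetric (S[j,i] = S[i,j]). Assembling:

S = [[2.7, -1.4],
 [-1.4, 3.4667]]


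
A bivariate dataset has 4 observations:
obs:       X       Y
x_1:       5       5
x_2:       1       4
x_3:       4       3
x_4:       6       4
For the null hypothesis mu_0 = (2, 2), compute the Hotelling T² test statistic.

Step 1 — sample mean vector:
  mean(X) = (5 + 1 + 4 + 6) / 4 = 16/4 = 4
  mean(Y) = (5 + 4 + 3 + 4) / 4 = 16/4 = 4
  x̄ = (4, 4),  deviation x̄ - mu_0 = (4, 4) - (2, 2) = (2, 2).

Step 2 — sample covariance matrix, S[i,j] = (1/(n-1)) · Σ_k (x_{k,i} - mean_i) · (x_{k,j} - mean_j), divisor n-1 = 3:
  S[X,X] = ((1)·(1) + (-3)·(-3) + (0)·(0) + (2)·(2)) / 3 = 14/3 = 4.6667
  S[X,Y] = ((1)·(1) + (-3)·(0) + (0)·(-1) + (2)·(0)) / 3 = 1/3 = 0.3333
  S[Y,Y] = ((1)·(1) + (0)·(0) + (-1)·(-1) + (0)·(0)) / 3 = 2/3 = 0.6667
  S = [[4.6667, 0.3333],
 [0.3333, 0.6667]].

Step 3 — invert S. det(S) = 4.6667·0.6667 - (0.3333)² = 3.
  S^{-1} = (1/det) · [[d, -b], [-b, a]] = [[0.2222, -0.1111],
 [-0.1111, 1.5556]].

Step 4 — quadratic form (x̄ - mu_0)^T · S^{-1} · (x̄ - mu_0):
  S^{-1} · (x̄ - mu_0) = (0.2222, 2.8889),
  (x̄ - mu_0)^T · [...] = (2)·(0.2222) + (2)·(2.8889) = 6.2222.

Step 5 — scale by n: T² = 4 · 6.2222 = 24.8889.

T² ≈ 24.8889


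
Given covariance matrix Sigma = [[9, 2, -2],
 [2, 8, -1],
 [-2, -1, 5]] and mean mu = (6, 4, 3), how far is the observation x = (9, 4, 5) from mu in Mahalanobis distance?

Step 1 — centre the observation: (x - mu) = (3, 0, 2).

Step 2 — invert Sigma (cofactor / det for 3×3, or solve directly):
  Sigma^{-1} = [[0.127, -0.0261, 0.0456],
 [-0.0261, 0.1336, 0.0163],
 [0.0456, 0.0163, 0.2215]].

Step 3 — form the quadratic (x - mu)^T · Sigma^{-1} · (x - mu):
  Sigma^{-1} · (x - mu) = (0.4723, -0.0456, 0.5798).
  (x - mu)^T · [Sigma^{-1} · (x - mu)] = (3)·(0.4723) + (0)·(-0.0456) + (2)·(0.5798) = 2.5765.

Step 4 — take square root: d = √(2.5765) ≈ 1.6052.

d(x, mu) = √(2.5765) ≈ 1.6052


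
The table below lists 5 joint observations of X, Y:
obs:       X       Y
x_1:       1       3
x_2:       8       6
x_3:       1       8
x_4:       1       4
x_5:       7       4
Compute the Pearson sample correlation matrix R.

Step 1 — column means:
  mean(X) = (1 + 8 + 1 + 1 + 7) / 5 = 18/5 = 3.6
  mean(Y) = (3 + 6 + 8 + 4 + 4) / 5 = 25/5 = 5

Step 2 — sample variances and covariances s[i,j] = (1/(n-1)) · Σ_k (x_{k,i} - mean_i) · (x_{k,j} - mean_j), with n-1 = 4:
  s[X,X] = ((-2.6)·(-2.6) + (4.4)·(4.4) + (-2.6)·(-2.6) + (-2.6)·(-2.6) + (3.4)·(3.4)) / 4 = 51.2/4 = 12.8
  s[X,Y] = ((-2.6)·(-2) + (4.4)·(1) + (-2.6)·(3) + (-2.6)·(-1) + (3.4)·(-1)) / 4 = 1/4 = 0.25
  s[Y,Y] = ((-2)·(-2) + (1)·(1) + (3)·(3) + (-1)·(-1) + (-1)·(-1)) / 4 = 16/4 = 4
  Sample standard deviations s_i = √(s[i,i]):
  s(X) = √(12.8) = 3.5777
  s(Y) = √(4) = 2

Step 3 — r_{ij} = s_{ij} / (s_i · s_j):
  r[X,X] = 1 (diagonal).
  r[X,Y] = 0.25 / (3.5777 · 2) = 0.25 / 7.1554 = 0.0349
  r[Y,Y] = 1 (diagonal).

R is symmetric with unit diagonal. Assembling:

R = [[1, 0.0349],
 [0.0349, 1]]


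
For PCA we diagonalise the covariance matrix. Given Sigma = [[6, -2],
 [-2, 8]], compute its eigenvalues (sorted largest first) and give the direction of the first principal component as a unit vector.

Step 1 — characteristic polynomial of 2×2 Sigma:
  det(Sigma - λI) = λ² - trace · λ + det = 0.
  trace = 6 + 8 = 14, det = 6·8 - (-2)² = 44.
Step 2 — discriminant:
  Δ = trace² - 4·det = 196 - 176 = 20.
Step 3 — eigenvalues:
  λ = (trace ± √Δ)/2 = (14 ± 4.4721)/2,
  λ_1 = 9.2361,  λ_2 = 4.7639.

Step 4 — unit eigenvector for λ_1: solve (Sigma - λ_1 I)v = 0. First row:
  (6 - 9.2361)·v_x + (-2)·v_y = 0, i.e. (-3.2361)·v_x + (-2)·v_y = 0,
  so v ∝ (b, λ_1 - a) = (-2, 3.2361); multiply by -1 so the first entry is positive: u = (2, -3.2361).
  ||u|| = √((2)² + (-3.2361)²) = √(14.4721) ≈ 3.8042,
  v_1 = u/||u|| ≈ (0.5257, -0.8507) (||v_1|| = 1).

λ_1 = 9.2361,  λ_2 = 4.7639;  v_1 ≈ (0.5257, -0.8507)


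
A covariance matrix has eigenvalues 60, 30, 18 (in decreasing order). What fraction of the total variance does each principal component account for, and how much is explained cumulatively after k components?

Step 1 — total variance = trace(Sigma) = Σ λ_i = 60 + 30 + 18 = 108.

Step 2 — fraction explained by component i = λ_i / Σ λ:
  PC1: 60/108 = 0.5556
  PC2: 30/108 = 0.2778
  PC3: 18/108 = 0.1667

Step 3 — cumulative fraction after k components = (λ_1 + ... + λ_k) / Σ λ:
  k = 1: 60/108 = 0.5556
  k = 2: (60 + 30)/108 = 90/108 = 0.8333
  k = 3: (60 + 30 + 18)/108 = 108/108 = 1

Summary (fraction, with percent):

explained: PC1 0.5556 (55.56%), PC2 0.2778 (27.78%), PC3 0.1667 (16.67%);  cumulative: 0.5556, 0.8333, 1


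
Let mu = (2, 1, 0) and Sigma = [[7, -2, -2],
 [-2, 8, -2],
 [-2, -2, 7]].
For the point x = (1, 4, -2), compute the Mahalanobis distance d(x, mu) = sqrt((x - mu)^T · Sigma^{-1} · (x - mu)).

Step 1 — centre the observation: (x - mu) = (-1, 3, -2).

Step 2 — invert Sigma (cofactor / det for 3×3, or solve directly):
  Sigma^{-1} = [[0.1806, 0.0625, 0.0694],
 [0.0625, 0.1562, 0.0625],
 [0.0694, 0.0625, 0.1806]].

Step 3 — form the quadratic (x - mu)^T · Sigma^{-1} · (x - mu):
  Sigma^{-1} · (x - mu) = (-0.1319, 0.2812, -0.2431).
  (x - mu)^T · [Sigma^{-1} · (x - mu)] = (-1)·(-0.1319) + (3)·(0.2812) + (-2)·(-0.2431) = 1.4618.

Step 4 — take square root: d = √(1.4618) ≈ 1.2091.

d(x, mu) = √(1.4618) ≈ 1.2091


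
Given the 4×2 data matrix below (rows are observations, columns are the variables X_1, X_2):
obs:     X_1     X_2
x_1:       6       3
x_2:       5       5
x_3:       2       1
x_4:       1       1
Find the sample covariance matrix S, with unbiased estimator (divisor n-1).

Step 1 — column means:
  mean(X_1) = (6 + 5 + 2 + 1) / 4 = 14/4 = 3.5
  mean(X_2) = (3 + 5 + 1 + 1) / 4 = 10/4 = 2.5

Step 2 — sample covariance S[i,j] = (1/(n-1)) · Σ_k (x_{k,i} - mean_i) · (x_{k,j} - mean_j), with n-1 = 3.
  S[X_1,X_1] = ((2.5)·(2.5) + (1.5)·(1.5) + (-1.5)·(-1.5) + (-2.5)·(-2.5)) / 3 = 17/3 = 5.6667
  S[X_1,X_2] = ((2.5)·(0.5) + (1.5)·(2.5) + (-1.5)·(-1.5) + (-2.5)·(-1.5)) / 3 = 11/3 = 3.6667
  S[X_2,X_2] = ((0.5)·(0.5) + (2.5)·(2.5) + (-1.5)·(-1.5) + (-1.5)·(-1.5)) / 3 = 11/3 = 3.6667

S is symmetric (S[j,i] = S[i,j]). Assembling:

S = [[5.6667, 3.6667],
 [3.6667, 3.6667]]


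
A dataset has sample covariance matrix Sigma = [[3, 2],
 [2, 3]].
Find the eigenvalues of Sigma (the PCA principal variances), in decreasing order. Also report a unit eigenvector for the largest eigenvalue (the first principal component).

Step 1 — characteristic polynomial of 2×2 Sigma:
  det(Sigma - λI) = λ² - trace · λ + det = 0.
  trace = 3 + 3 = 6, det = 3·3 - (2)² = 5.
Step 2 — discriminant:
  Δ = trace² - 4·det = 36 - 20 = 16.
Step 3 — eigenvalues:
  λ = (trace ± √Δ)/2 = (6 ± 4)/2,
  λ_1 = 5,  λ_2 = 1.

Step 4 — unit eigenvector for λ_1: solve (Sigma - λ_1 I)v = 0. First row:
  (3 - 5)·v_x + (2)·v_y = 0, i.e. (-2)·v_x + (2)·v_y = 0,
  so v ∝ (b, λ_1 - a) = (2, 2) = u.
  ||u|| = √((2)² + (2)²) = √(8) ≈ 2.8284,
  v_1 = u/||u|| ≈ (0.7071, 0.7071) (||v_1|| = 1).

λ_1 = 5,  λ_2 = 1;  v_1 ≈ (0.7071, 0.7071)


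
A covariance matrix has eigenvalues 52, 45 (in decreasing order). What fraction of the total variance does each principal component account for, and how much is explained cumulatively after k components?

Step 1 — total variance = trace(Sigma) = Σ λ_i = 52 + 45 = 97.

Step 2 — fraction explained by component i = λ_i / Σ λ:
  PC1: 52/97 = 0.5361
  PC2: 45/97 = 0.4639

Step 3 — cumulative fraction after k components = (λ_1 + ... + λ_k) / Σ λ:
  k = 1: 52/97 = 0.5361
  k = 2: (52 + 45)/97 = 97/97 = 1

Summary (fraction, with percent):

explained: PC1 0.5361 (53.61%), PC2 0.4639 (46.39%);  cumulative: 0.5361, 1


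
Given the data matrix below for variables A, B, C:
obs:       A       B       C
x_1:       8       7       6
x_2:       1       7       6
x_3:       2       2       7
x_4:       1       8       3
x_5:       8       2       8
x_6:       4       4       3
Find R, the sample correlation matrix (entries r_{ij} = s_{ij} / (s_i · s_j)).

Step 1 — column means:
  mean(A) = (8 + 1 + 2 + 1 + 8 + 4) / 6 = 24/6 = 4
  mean(B) = (7 + 7 + 2 + 8 + 2 + 4) / 6 = 30/6 = 5
  mean(C) = (6 + 6 + 7 + 3 + 8 + 3) / 6 = 33/6 = 5.5

Step 2 — sample variances and covariances s[i,j] = (1/(n-1)) · Σ_k (x_{k,i} - mean_i) · (x_{k,j} - mean_j), with n-1 = 5:
  s[A,A] = ((4)·(4) + (-3)·(-3) + (-2)·(-2) + (-3)·(-3) + (4)·(4) + (0)·(0)) / 5 = 54/5 = 10.8
  s[A,B] = ((4)·(2) + (-3)·(2) + (-2)·(-3) + (-3)·(3) + (4)·(-3) + (0)·(-1)) / 5 = -13/5 = -2.6
  s[A,C] = ((4)·(0.5) + (-3)·(0.5) + (-2)·(1.5) + (-3)·(-2.5) + (4)·(2.5) + (0)·(-2.5)) / 5 = 15/5 = 3
  s[B,B] = ((2)·(2) + (2)·(2) + (-3)·(-3) + (3)·(3) + (-3)·(-3) + (-1)·(-1)) / 5 = 36/5 = 7.2
  s[B,C] = ((2)·(0.5) + (2)·(0.5) + (-3)·(1.5) + (3)·(-2.5) + (-3)·(2.5) + (-1)·(-2.5)) / 5 = -15/5 = -3
  s[C,C] = ((0.5)·(0.5) + (0.5)·(0.5) + (1.5)·(1.5) + (-2.5)·(-2.5) + (2.5)·(2.5) + (-2.5)·(-2.5)) / 5 = 21.5/5 = 4.3
  Sample standard deviations s_i = √(s[i,i]):
  s(A) = √(10.8) = 3.2863
  s(B) = √(7.2) = 2.6833
  s(C) = √(4.3) = 2.0736

Step 3 — r_{ij} = s_{ij} / (s_i · s_j):
  r[A,A] = 1 (diagonal).
  r[A,B] = -2.6 / (3.2863 · 2.6833) = -2.6 / 8.8182 = -0.2948
  r[A,C] = 3 / (3.2863 · 2.0736) = 3 / 6.8147 = 0.4402
  r[B,B] = 1 (diagonal).
  r[B,C] = -3 / (2.6833 · 2.0736) = -3 / 5.5642 = -0.5392
  r[C,C] = 1 (diagonal).

R is symmetric with unit diagonal. Assembling:

R = [[1, -0.2948, 0.4402],
 [-0.2948, 1, -0.5392],
 [0.4402, -0.5392, 1]]


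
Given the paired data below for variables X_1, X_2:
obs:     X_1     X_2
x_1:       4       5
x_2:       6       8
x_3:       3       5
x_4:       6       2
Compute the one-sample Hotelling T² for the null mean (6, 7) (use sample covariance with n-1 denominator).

Step 1 — sample mean vector:
  mean(X_1) = (4 + 6 + 3 + 6) / 4 = 19/4 = 4.75
  mean(X_2) = (5 + 8 + 5 + 2) / 4 = 20/4 = 5
  x̄ = (4.75, 5),  deviation x̄ - mu_0 = (4.75, 5) - (6, 7) = (-1.25, -2).

Step 2 — sample covariance matrix, S[i,j] = (1/(n-1)) · Σ_k (x_{k,i} - mean_i) · (x_{k,j} - mean_j), divisor n-1 = 3:
  S[X_1,X_1] = ((-0.75)·(-0.75) + (1.25)·(1.25) + (-1.75)·(-1.75) + (1.25)·(1.25)) / 3 = 6.75/3 = 2.25
  S[X_1,X_2] = ((-0.75)·(0) + (1.25)·(3) + (-1.75)·(0) + (1.25)·(-3)) / 3 = 0/3 = 0
  S[X_2,X_2] = ((0)·(0) + (3)·(3) + (0)·(0) + (-3)·(-3)) / 3 = 18/3 = 6
  S = [[2.25, 0],
 [0, 6]].

Step 3 — invert S. det(S) = 2.25·6 - (0)² = 13.5.
  S^{-1} = (1/det) · [[d, -b], [-b, a]] = [[0.4444, 0],
 [0, 0.1667]].

Step 4 — quadratic form (x̄ - mu_0)^T · S^{-1} · (x̄ - mu_0):
  S^{-1} · (x̄ - mu_0) = (-0.5556, -0.3333),
  (x̄ - mu_0)^T · [...] = (-1.25)·(-0.5556) + (-2)·(-0.3333) = 1.3611.

Step 5 — scale by n: T² = 4 · 1.3611 = 5.4444.

T² ≈ 5.4444


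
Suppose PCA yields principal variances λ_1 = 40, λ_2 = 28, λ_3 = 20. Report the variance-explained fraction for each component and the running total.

Step 1 — total variance = trace(Sigma) = Σ λ_i = 40 + 28 + 20 = 88.

Step 2 — fraction explained by component i = λ_i / Σ λ:
  PC1: 40/88 = 0.4545
  PC2: 28/88 = 0.3182
  PC3: 20/88 = 0.2273

Step 3 — cumulative fraction after k components = (λ_1 + ... + λ_k) / Σ λ:
  k = 1: 40/88 = 0.4545
  k = 2: (40 + 28)/88 = 68/88 = 0.7727
  k = 3: (40 + 28 + 20)/88 = 88/88 = 1

Summary (fraction, with percent):

explained: PC1 0.4545 (45.45%), PC2 0.3182 (31.82%), PC3 0.2273 (22.73%);  cumulative: 0.4545, 0.7727, 1


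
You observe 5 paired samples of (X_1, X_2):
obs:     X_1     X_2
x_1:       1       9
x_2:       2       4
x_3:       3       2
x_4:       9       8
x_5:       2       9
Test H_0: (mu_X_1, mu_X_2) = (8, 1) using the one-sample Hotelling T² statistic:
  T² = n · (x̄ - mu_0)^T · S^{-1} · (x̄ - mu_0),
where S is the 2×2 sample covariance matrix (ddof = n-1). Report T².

Step 1 — sample mean vector:
  mean(X_1) = (1 + 2 + 3 + 9 + 2) / 5 = 17/5 = 3.4
  mean(X_2) = (9 + 4 + 2 + 8 + 9) / 5 = 32/5 = 6.4
  x̄ = (3.4, 6.4),  deviation x̄ - mu_0 = (3.4, 6.4) - (8, 1) = (-4.6, 5.4).

Step 2 — sample covariance matrix, S[i,j] = (1/(n-1)) · Σ_k (x_{k,i} - mean_i) · (x_{k,j} - mean_j), divisor n-1 = 4:
  S[X_1,X_1] = ((-2.4)·(-2.4) + (-1.4)·(-1.4) + (-0.4)·(-0.4) + (5.6)·(5.6) + (-1.4)·(-1.4)) / 4 = 41.2/4 = 10.3
  S[X_1,X_2] = ((-2.4)·(2.6) + (-1.4)·(-2.4) + (-0.4)·(-4.4) + (5.6)·(1.6) + (-1.4)·(2.6)) / 4 = 4.2/4 = 1.05
  S[X_2,X_2] = ((2.6)·(2.6) + (-2.4)·(-2.4) + (-4.4)·(-4.4) + (1.6)·(1.6) + (2.6)·(2.6)) / 4 = 41.2/4 = 10.3
  S = [[10.3, 1.05],
 [1.05, 10.3]].

Step 3 — invert S. det(S) = 10.3·10.3 - (1.05)² = 104.9875.
  S^{-1} = (1/det) · [[d, -b], [-b, a]] = [[0.0981, -0.01],
 [-0.01, 0.0981]].

Step 4 — quadratic form (x̄ - mu_0)^T · S^{-1} · (x̄ - mu_0):
  S^{-1} · (x̄ - mu_0) = (-0.5053, 0.5758),
  (x̄ - mu_0)^T · [...] = (-4.6)·(-0.5053) + (5.4)·(0.5758) = 5.4336.

Step 5 — scale by n: T² = 5 · 5.4336 = 27.168.

T² ≈ 27.168


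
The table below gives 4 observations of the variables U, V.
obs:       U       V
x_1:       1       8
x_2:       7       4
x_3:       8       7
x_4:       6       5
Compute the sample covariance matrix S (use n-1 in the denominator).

Step 1 — column means:
  mean(U) = (1 + 7 + 8 + 6) / 4 = 22/4 = 5.5
  mean(V) = (8 + 4 + 7 + 5) / 4 = 24/4 = 6

Step 2 — sample covariance S[i,j] = (1/(n-1)) · Σ_k (x_{k,i} - mean_i) · (x_{k,j} - mean_j), with n-1 = 3.
  S[U,U] = ((-4.5)·(-4.5) + (1.5)·(1.5) + (2.5)·(2.5) + (0.5)·(0.5)) / 3 = 29/3 = 9.6667
  S[U,V] = ((-4.5)·(2) + (1.5)·(-2) + (2.5)·(1) + (0.5)·(-1)) / 3 = -10/3 = -3.3333
  S[V,V] = ((2)·(2) + (-2)·(-2) + (1)·(1) + (-1)·(-1)) / 3 = 10/3 = 3.3333

S is symmetric (S[j,i] = S[i,j]). Assembling:

S = [[9.6667, -3.3333],
 [-3.3333, 3.3333]]


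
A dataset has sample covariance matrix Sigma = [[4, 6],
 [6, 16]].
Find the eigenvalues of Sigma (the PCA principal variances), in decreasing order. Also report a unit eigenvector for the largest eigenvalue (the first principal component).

Step 1 — characteristic polynomial of 2×2 Sigma:
  det(Sigma - λI) = λ² - trace · λ + det = 0.
  trace = 4 + 16 = 20, det = 4·16 - (6)² = 28.
Step 2 — discriminant:
  Δ = trace² - 4·det = 400 - 112 = 288.
Step 3 — eigenvalues:
  λ = (trace ± √Δ)/2 = (20 ± 16.9706)/2,
  λ_1 = 18.4853,  λ_2 = 1.5147.

Step 4 — unit eigenvector for λ_1: solve (Sigma - λ_1 I)v = 0. First row:
  (4 - 18.4853)·v_x + (6)·v_y = 0, i.e. (-14.4853)·v_x + (6)·v_y = 0,
  so v ∝ (b, λ_1 - a) = (6, 14.4853) = u.
  ||u|| = √((6)² + (14.4853)²) = √(245.8234) ≈ 15.6788,
  v_1 = u/||u|| ≈ (0.3827, 0.9239) (||v_1|| = 1).

λ_1 = 18.4853,  λ_2 = 1.5147;  v_1 ≈ (0.3827, 0.9239)


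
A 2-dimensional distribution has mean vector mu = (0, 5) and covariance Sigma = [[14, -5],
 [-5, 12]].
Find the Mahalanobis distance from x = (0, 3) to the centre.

Step 1 — centre the observation: (x - mu) = (0, -2).

Step 2 — invert Sigma. det(Sigma) = 14·12 - (-5)² = 143.
  Sigma^{-1} = (1/det) · [[d, -b], [-b, a]] = [[0.0839, 0.035],
 [0.035, 0.0979]].

Step 3 — form the quadratic (x - mu)^T · Sigma^{-1} · (x - mu):
  Sigma^{-1} · (x - mu) = (-0.0699, -0.1958).
  (x - mu)^T · [Sigma^{-1} · (x - mu)] = (0)·(-0.0699) + (-2)·(-0.1958) = 0.3916.

Step 4 — take square root: d = √(0.3916) ≈ 0.6258.

d(x, mu) = √(0.3916) ≈ 0.6258


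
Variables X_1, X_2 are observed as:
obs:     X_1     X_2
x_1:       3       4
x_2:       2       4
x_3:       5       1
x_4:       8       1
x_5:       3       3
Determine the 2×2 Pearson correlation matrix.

Step 1 — column means:
  mean(X_1) = (3 + 2 + 5 + 8 + 3) / 5 = 21/5 = 4.2
  mean(X_2) = (4 + 4 + 1 + 1 + 3) / 5 = 13/5 = 2.6

Step 2 — sample variances and covariances s[i,j] = (1/(n-1)) · Σ_k (x_{k,i} - mean_i) · (x_{k,j} - mean_j), with n-1 = 4:
  s[X_1,X_1] = ((-1.2)·(-1.2) + (-2.2)·(-2.2) + (0.8)·(0.8) + (3.8)·(3.8) + (-1.2)·(-1.2)) / 4 = 22.8/4 = 5.7
  s[X_1,X_2] = ((-1.2)·(1.4) + (-2.2)·(1.4) + (0.8)·(-1.6) + (3.8)·(-1.6) + (-1.2)·(0.4)) / 4 = -12.6/4 = -3.15
  s[X_2,X_2] = ((1.4)·(1.4) + (1.4)·(1.4) + (-1.6)·(-1.6) + (-1.6)·(-1.6) + (0.4)·(0.4)) / 4 = 9.2/4 = 2.3
  Sample standard deviations s_i = √(s[i,i]):
  s(X_1) = √(5.7) = 2.3875
  s(X_2) = √(2.3) = 1.5166

Step 3 — r_{ij} = s_{ij} / (s_i · s_j):
  r[X_1,X_1] = 1 (diagonal).
  r[X_1,X_2] = -3.15 / (2.3875 · 1.5166) = -3.15 / 3.6208 = -0.87
  r[X_2,X_2] = 1 (diagonal).

R is symmetric with unit diagonal. Assembling:

R = [[1, -0.87],
 [-0.87, 1]]


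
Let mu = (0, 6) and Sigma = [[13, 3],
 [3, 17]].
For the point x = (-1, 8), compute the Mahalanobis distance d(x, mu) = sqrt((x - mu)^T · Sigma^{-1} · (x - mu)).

Step 1 — centre the observation: (x - mu) = (-1, 2).

Step 2 — invert Sigma. det(Sigma) = 13·17 - (3)² = 212.
  Sigma^{-1} = (1/det) · [[d, -b], [-b, a]] = [[0.0802, -0.0142],
 [-0.0142, 0.0613]].

Step 3 — form the quadratic (x - mu)^T · Sigma^{-1} · (x - mu):
  Sigma^{-1} · (x - mu) = (-0.1085, 0.1368).
  (x - mu)^T · [Sigma^{-1} · (x - mu)] = (-1)·(-0.1085) + (2)·(0.1368) = 0.3821.

Step 4 — take square root: d = √(0.3821) ≈ 0.6181.

d(x, mu) = √(0.3821) ≈ 0.6181


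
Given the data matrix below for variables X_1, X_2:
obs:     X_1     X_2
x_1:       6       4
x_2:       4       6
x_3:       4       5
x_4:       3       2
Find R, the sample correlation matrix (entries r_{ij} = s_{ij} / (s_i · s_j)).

Step 1 — column means:
  mean(X_1) = (6 + 4 + 4 + 3) / 4 = 17/4 = 4.25
  mean(X_2) = (4 + 6 + 5 + 2) / 4 = 17/4 = 4.25

Step 2 — sample variances and covariances s[i,j] = (1/(n-1)) · Σ_k (x_{k,i} - mean_i) · (x_{k,j} - mean_j), with n-1 = 3:
  s[X_1,X_1] = ((1.75)·(1.75) + (-0.25)·(-0.25) + (-0.25)·(-0.25) + (-1.25)·(-1.25)) / 3 = 4.75/3 = 1.5833
  s[X_1,X_2] = ((1.75)·(-0.25) + (-0.25)·(1.75) + (-0.25)·(0.75) + (-1.25)·(-2.25)) / 3 = 1.75/3 = 0.5833
  s[X_2,X_2] = ((-0.25)·(-0.25) + (1.75)·(1.75) + (0.75)·(0.75) + (-2.25)·(-2.25)) / 3 = 8.75/3 = 2.9167
  Sample standard deviations s_i = √(s[i,i]):
  s(X_1) = √(1.5833) = 1.2583
  s(X_2) = √(2.9167) = 1.7078

Step 3 — r_{ij} = s_{ij} / (s_i · s_j):
  r[X_1,X_1] = 1 (diagonal).
  r[X_1,X_2] = 0.5833 / (1.2583 · 1.7078) = 0.5833 / 2.149 = 0.2714
  r[X_2,X_2] = 1 (diagonal).

R is symmetric with unit diagonal. Assembling:

R = [[1, 0.2714],
 [0.2714, 1]]


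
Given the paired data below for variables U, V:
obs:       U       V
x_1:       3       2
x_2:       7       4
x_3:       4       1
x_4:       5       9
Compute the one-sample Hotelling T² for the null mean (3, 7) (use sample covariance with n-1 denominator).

Step 1 — sample mean vector:
  mean(U) = (3 + 7 + 4 + 5) / 4 = 19/4 = 4.75
  mean(V) = (2 + 4 + 1 + 9) / 4 = 16/4 = 4
  x̄ = (4.75, 4),  deviation x̄ - mu_0 = (4.75, 4) - (3, 7) = (1.75, -3).

Step 2 — sample covariance matrix, S[i,j] = (1/(n-1)) · Σ_k (x_{k,i} - mean_i) · (x_{k,j} - mean_j), divisor n-1 = 3:
  S[U,U] = ((-1.75)·(-1.75) + (2.25)·(2.25) + (-0.75)·(-0.75) + (0.25)·(0.25)) / 3 = 8.75/3 = 2.9167
  S[U,V] = ((-1.75)·(-2) + (2.25)·(0) + (-0.75)·(-3) + (0.25)·(5)) / 3 = 7/3 = 2.3333
  S[V,V] = ((-2)·(-2) + (0)·(0) + (-3)·(-3) + (5)·(5)) / 3 = 38/3 = 12.6667
  S = [[2.9167, 2.3333],
 [2.3333, 12.6667]].

Step 3 — invert S. det(S) = 2.9167·12.6667 - (2.3333)² = 31.5.
  S^{-1} = (1/det) · [[d, -b], [-b, a]] = [[0.4021, -0.0741],
 [-0.0741, 0.0926]].

Step 4 — quadratic form (x̄ - mu_0)^T · S^{-1} · (x̄ - mu_0):
  S^{-1} · (x̄ - mu_0) = (0.9259, -0.4074),
  (x̄ - mu_0)^T · [...] = (1.75)·(0.9259) + (-3)·(-0.4074) = 2.8426.

Step 5 — scale by n: T² = 4 · 2.8426 = 11.3704.

T² ≈ 11.3704


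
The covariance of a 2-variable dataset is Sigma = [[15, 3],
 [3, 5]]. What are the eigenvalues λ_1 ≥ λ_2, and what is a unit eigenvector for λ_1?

Step 1 — characteristic polynomial of 2×2 Sigma:
  det(Sigma - λI) = λ² - trace · λ + det = 0.
  trace = 15 + 5 = 20, det = 15·5 - (3)² = 66.
Step 2 — discriminant:
  Δ = trace² - 4·det = 400 - 264 = 136.
Step 3 — eigenvalues:
  λ = (trace ± √Δ)/2 = (20 ± 11.6619)/2,
  λ_1 = 15.831,  λ_2 = 4.169.

Step 4 — unit eigenvector for λ_1: solve (Sigma - λ_1 I)v = 0. First row:
  (15 - 15.831)·v_x + (3)·v_y = 0, i.e. (-0.831)·v_x + (3)·v_y = 0,
  so v ∝ (b, λ_1 - a) = (3, 0.831) = u.
  ||u|| = √((3)² + (0.831)²) = √(9.6905) ≈ 3.113,
  v_1 = u/||u|| ≈ (0.9637, 0.2669) (||v_1|| = 1).

λ_1 = 15.831,  λ_2 = 4.169;  v_1 ≈ (0.9637, 0.2669)


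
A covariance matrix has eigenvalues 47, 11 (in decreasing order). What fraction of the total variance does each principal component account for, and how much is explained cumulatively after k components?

Step 1 — total variance = trace(Sigma) = Σ λ_i = 47 + 11 = 58.

Step 2 — fraction explained by component i = λ_i / Σ λ:
  PC1: 47/58 = 0.8103
  PC2: 11/58 = 0.1897

Step 3 — cumulative fraction after k components = (λ_1 + ... + λ_k) / Σ λ:
  k = 1: 47/58 = 0.8103
  k = 2: (47 + 11)/58 = 58/58 = 1

Summary (fraction, with percent):

explained: PC1 0.8103 (81.03%), PC2 0.1897 (18.97%);  cumulative: 0.8103, 1


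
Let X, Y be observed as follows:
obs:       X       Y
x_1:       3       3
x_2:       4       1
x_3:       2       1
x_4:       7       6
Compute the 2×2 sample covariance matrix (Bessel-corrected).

Step 1 — column means:
  mean(X) = (3 + 4 + 2 + 7) / 4 = 16/4 = 4
  mean(Y) = (3 + 1 + 1 + 6) / 4 = 11/4 = 2.75

Step 2 — sample covariance S[i,j] = (1/(n-1)) · Σ_k (x_{k,i} - mean_i) · (x_{k,j} - mean_j), with n-1 = 3.
  S[X,X] = ((-1)·(-1) + (0)·(0) + (-2)·(-2) + (3)·(3)) / 3 = 14/3 = 4.6667
  S[X,Y] = ((-1)·(0.25) + (0)·(-1.75) + (-2)·(-1.75) + (3)·(3.25)) / 3 = 13/3 = 4.3333
  S[Y,Y] = ((0.25)·(0.25) + (-1.75)·(-1.75) + (-1.75)·(-1.75) + (3.25)·(3.25)) / 3 = 16.75/3 = 5.5833

S is symmetric (S[j,i] = S[i,j]). Assembling:

S = [[4.6667, 4.3333],
 [4.3333, 5.5833]]


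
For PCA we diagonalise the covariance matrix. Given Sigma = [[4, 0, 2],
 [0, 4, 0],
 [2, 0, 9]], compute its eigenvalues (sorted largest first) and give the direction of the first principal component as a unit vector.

Step 1 — characteristic polynomial p(λ) = det(λI - Sigma) = λ³ - tr·λ² + c_1·λ - det, where tr = trace, c_1 = sum of the principal 2×2 minors, det = det(Sigma):
  tr = 4 + 4 + 9 = 17,
  c_1 = (4·4 - (0)²) + (4·9 - (2)²) + (4·9 - (0)²) = 16 + 32 + 36 = 84,
  det = 4·(4·9 - (0)²) - (0)·((0)·9 - (0)·(2)) + (2)·((0)·(0) - 4·(2)) = 4·(36) - (0)·(0) + (2)·(-8) = 128.
  So p(λ) = λ³ - 17λ² + 84λ - 128.
Step 2 — look for an integer root (rational root theorem: any rational root is an integer divisor of 128). Testing λ = 4:
  p(4) = 64 - 272 + 336 - 128 = 0  ✓
  Dividing out (λ - 4): p(λ) = (λ - 4)(λ² - 13λ + 32).
Step 3 — remaining eigenvalues from the quadratic λ² - 13λ + 32 = 0:
  Δ = 13² - 4·32 = 169 - 128 = 41,  λ = (13 ± √41)/2 = (13 ± 6.4031)/2 ≈ 9.7016 or 3.2984.
  Sorted: λ_1 = 9.7016,  λ_2 = 4,  λ_3 = 3.2984  (check: sum = 17 = tr ✓).

Step 4 — unit eigenvector for λ_1 ≈ 9.7016: v spans the null space of (Sigma - λ_1 I), whose rows are
  r_1 = (-5.7016, 0, 2),  r_2 = (0, -5.7016, 0),  r_3 = (2, 0, -0.7016).
  v is orthogonal to every row, so take v ∝ r_1 × r_2 = ((0)·(0) - (2)·(-5.7016), (2)·(0) - (-5.7016)·(0), (-5.7016)·(-5.7016) - (0)·(0)) ≈ (11.4031, 0, 32.5078).
  Let u = (11.4031, 0, 32.5078).
  ||u|| = √((11.4031)² + (0)² + (32.5078)²) = √(1186.789) ≈ 34.4498,  v_1 = u/||u|| ≈ (0.331, 0, 0.9436) (||v_1|| = 1).

λ_1 = 9.7016,  λ_2 = 4,  λ_3 = 3.2984;  v_1 ≈ (0.331, 0, 0.9436)


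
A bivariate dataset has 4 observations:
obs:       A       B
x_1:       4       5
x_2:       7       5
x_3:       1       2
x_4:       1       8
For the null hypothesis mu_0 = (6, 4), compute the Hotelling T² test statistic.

Step 1 — sample mean vector:
  mean(A) = (4 + 7 + 1 + 1) / 4 = 13/4 = 3.25
  mean(B) = (5 + 5 + 2 + 8) / 4 = 20/4 = 5
  x̄ = (3.25, 5),  deviation x̄ - mu_0 = (3.25, 5) - (6, 4) = (-2.75, 1).

Step 2 — sample covariance matrix, S[i,j] = (1/(n-1)) · Σ_k (x_{k,i} - mean_i) · (x_{k,j} - mean_j), divisor n-1 = 3:
  S[A,A] = ((0.75)·(0.75) + (3.75)·(3.75) + (-2.25)·(-2.25) + (-2.25)·(-2.25)) / 3 = 24.75/3 = 8.25
  S[A,B] = ((0.75)·(0) + (3.75)·(0) + (-2.25)·(-3) + (-2.25)·(3)) / 3 = 0/3 = 0
  S[B,B] = ((0)·(0) + (0)·(0) + (-3)·(-3) + (3)·(3)) / 3 = 18/3 = 6
  S = [[8.25, 0],
 [0, 6]].

Step 3 — invert S. det(S) = 8.25·6 - (0)² = 49.5.
  S^{-1} = (1/det) · [[d, -b], [-b, a]] = [[0.1212, 0],
 [0, 0.1667]].

Step 4 — quadratic form (x̄ - mu_0)^T · S^{-1} · (x̄ - mu_0):
  S^{-1} · (x̄ - mu_0) = (-0.3333, 0.1667),
  (x̄ - mu_0)^T · [...] = (-2.75)·(-0.3333) + (1)·(0.1667) = 1.0833.

Step 5 — scale by n: T² = 4 · 1.0833 = 4.3333.

T² ≈ 4.3333


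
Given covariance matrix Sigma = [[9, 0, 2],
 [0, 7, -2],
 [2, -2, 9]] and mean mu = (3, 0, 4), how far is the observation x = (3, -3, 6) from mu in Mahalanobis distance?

Step 1 — centre the observation: (x - mu) = (0, -3, 2).

Step 2 — invert Sigma (cofactor / det for 3×3, or solve directly):
  Sigma^{-1} = [[0.1173, -0.008, -0.0278],
 [-0.008, 0.1531, 0.0358],
 [-0.0278, 0.0358, 0.1252]].

Step 3 — form the quadratic (x - mu)^T · Sigma^{-1} · (x - mu):
  Sigma^{-1} · (x - mu) = (-0.0318, -0.3877, 0.1431).
  (x - mu)^T · [Sigma^{-1} · (x - mu)] = (0)·(-0.0318) + (-3)·(-0.3877) + (2)·(0.1431) = 1.4493.

Step 4 — take square root: d = √(1.4493) ≈ 1.2039.

d(x, mu) = √(1.4493) ≈ 1.2039


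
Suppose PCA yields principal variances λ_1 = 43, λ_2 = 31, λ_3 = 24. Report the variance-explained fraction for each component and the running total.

Step 1 — total variance = trace(Sigma) = Σ λ_i = 43 + 31 + 24 = 98.

Step 2 — fraction explained by component i = λ_i / Σ λ:
  PC1: 43/98 = 0.4388
  PC2: 31/98 = 0.3163
  PC3: 24/98 = 0.2449

Step 3 — cumulative fraction after k components = (λ_1 + ... + λ_k) / Σ λ:
  k = 1: 43/98 = 0.4388
  k = 2: (43 + 31)/98 = 74/98 = 0.7551
  k = 3: (43 + 31 + 24)/98 = 98/98 = 1

Summary (fraction, with percent):

explained: PC1 0.4388 (43.88%), PC2 0.3163 (31.63%), PC3 0.2449 (24.49%);  cumulative: 0.4388, 0.7551, 1


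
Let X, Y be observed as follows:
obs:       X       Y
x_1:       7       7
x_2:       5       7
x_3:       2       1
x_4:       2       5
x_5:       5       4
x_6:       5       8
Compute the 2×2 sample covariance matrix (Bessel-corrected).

Step 1 — column means:
  mean(X) = (7 + 5 + 2 + 2 + 5 + 5) / 6 = 26/6 = 4.3333
  mean(Y) = (7 + 7 + 1 + 5 + 4 + 8) / 6 = 32/6 = 5.3333

Step 2 — sample covariance S[i,j] = (1/(n-1)) · Σ_k (x_{k,i} - mean_i) · (x_{k,j} - mean_j), with n-1 = 5.
  S[X,X] = ((2.6667)·(2.6667) + (0.6667)·(0.6667) + (-2.3333)·(-2.3333) + (-2.3333)·(-2.3333) + (0.6667)·(0.6667) + (0.6667)·(0.6667)) / 5 = 19.3333/5 = 3.8667
  S[X,Y] = ((2.6667)·(1.6667) + (0.6667)·(1.6667) + (-2.3333)·(-4.3333) + (-2.3333)·(-0.3333) + (0.6667)·(-1.3333) + (0.6667)·(2.6667)) / 5 = 17.3333/5 = 3.4667
  S[Y,Y] = ((1.6667)·(1.6667) + (1.6667)·(1.6667) + (-4.3333)·(-4.3333) + (-0.3333)·(-0.3333) + (-1.3333)·(-1.3333) + (2.6667)·(2.6667)) / 5 = 33.3333/5 = 6.6667

S is symmetric (S[j,i] = S[i,j]). Assembling:

S = [[3.8667, 3.4667],
 [3.4667, 6.6667]]


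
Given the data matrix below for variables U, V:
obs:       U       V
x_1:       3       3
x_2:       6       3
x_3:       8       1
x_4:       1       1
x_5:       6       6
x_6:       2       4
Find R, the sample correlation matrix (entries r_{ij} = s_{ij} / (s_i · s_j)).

Step 1 — column means:
  mean(U) = (3 + 6 + 8 + 1 + 6 + 2) / 6 = 26/6 = 4.3333
  mean(V) = (3 + 3 + 1 + 1 + 6 + 4) / 6 = 18/6 = 3

Step 2 — sample variances and covariances s[i,j] = (1/(n-1)) · Σ_k (x_{k,i} - mean_i) · (x_{k,j} - mean_j), with n-1 = 5:
  s[U,U] = ((-1.3333)·(-1.3333) + (1.6667)·(1.6667) + (3.6667)·(3.6667) + (-3.3333)·(-3.3333) + (1.6667)·(1.6667) + (-2.3333)·(-2.3333)) / 5 = 37.3333/5 = 7.4667
  s[U,V] = ((-1.3333)·(0) + (1.6667)·(0) + (3.6667)·(-2) + (-3.3333)·(-2) + (1.6667)·(3) + (-2.3333)·(1)) / 5 = 2/5 = 0.4
  s[V,V] = ((0)·(0) + (0)·(0) + (-2)·(-2) + (-2)·(-2) + (3)·(3) + (1)·(1)) / 5 = 18/5 = 3.6
  Sample standard deviations s_i = √(s[i,i]):
  s(U) = √(7.4667) = 2.7325
  s(V) = √(3.6) = 1.8974

Step 3 — r_{ij} = s_{ij} / (s_i · s_j):
  r[U,U] = 1 (diagonal).
  r[U,V] = 0.4 / (2.7325 · 1.8974) = 0.4 / 5.1846 = 0.0772
  r[V,V] = 1 (diagonal).

R is symmetric with unit diagonal. Assembling:

R = [[1, 0.0772],
 [0.0772, 1]]


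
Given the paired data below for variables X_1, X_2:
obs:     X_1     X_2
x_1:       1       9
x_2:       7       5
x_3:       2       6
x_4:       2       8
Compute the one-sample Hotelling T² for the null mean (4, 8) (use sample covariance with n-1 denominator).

Step 1 — sample mean vector:
  mean(X_1) = (1 + 7 + 2 + 2) / 4 = 12/4 = 3
  mean(X_2) = (9 + 5 + 6 + 8) / 4 = 28/4 = 7
  x̄ = (3, 7),  deviation x̄ - mu_0 = (3, 7) - (4, 8) = (-1, -1).

Step 2 — sample covariance matrix, S[i,j] = (1/(n-1)) · Σ_k (x_{k,i} - mean_i) · (x_{k,j} - mean_j), divisor n-1 = 3:
  S[X_1,X_1] = ((-2)·(-2) + (4)·(4) + (-1)·(-1) + (-1)·(-1)) / 3 = 22/3 = 7.3333
  S[X_1,X_2] = ((-2)·(2) + (4)·(-2) + (-1)·(-1) + (-1)·(1)) / 3 = -12/3 = -4
  S[X_2,X_2] = ((2)·(2) + (-2)·(-2) + (-1)·(-1) + (1)·(1)) / 3 = 10/3 = 3.3333
  S = [[7.3333, -4],
 [-4, 3.3333]].

Step 3 — invert S. det(S) = 7.3333·3.3333 - (-4)² = 8.4444.
  S^{-1} = (1/det) · [[d, -b], [-b, a]] = [[0.3947, 0.4737],
 [0.4737, 0.8684]].

Step 4 — quadratic form (x̄ - mu_0)^T · S^{-1} · (x̄ - mu_0):
  S^{-1} · (x̄ - mu_0) = (-0.8684, -1.3421),
  (x̄ - mu_0)^T · [...] = (-1)·(-0.8684) + (-1)·(-1.3421) = 2.2105.

Step 5 — scale by n: T² = 4 · 2.2105 = 8.8421.

T² ≈ 8.8421


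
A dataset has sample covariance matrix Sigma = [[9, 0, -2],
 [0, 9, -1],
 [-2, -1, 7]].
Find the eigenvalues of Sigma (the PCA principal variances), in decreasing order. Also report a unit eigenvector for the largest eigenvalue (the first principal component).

Step 1 — characteristic polynomial p(λ) = det(λI - Sigma) = λ³ - tr·λ² + c_1·λ - det, where tr = trace, c_1 = sum of the principal 2×2 minors, det = det(Sigma):
  tr = 9 + 9 + 7 = 25,
  c_1 = (9·9 - (0)²) + (9·7 - (-2)²) + (9·7 - (-1)²) = 81 + 59 + 62 = 202,
  det = 9·(9·7 - (-1)²) - (0)·((0)·7 - (-1)·(-2)) + (-2)·((0)·(-1) - 9·(-2)) = 9·(62) - (0)·(-2) + (-2)·(18) = 522.
  So p(λ) = λ³ - 25λ² + 202λ - 522.
Step 2 — look for an integer root (rational root theorem: any rational root is an integer divisor of 522). Testing λ = 9:
  p(9) = 729 - 2025 + 1818 - 522 = 0  ✓
  Dividing out (λ - 9): p(λ) = (λ - 9)(λ² - 16λ + 58).
Step 3 — remaining eigenvalues from the quadratic λ² - 16λ + 58 = 0:
  Δ = 16² - 4·58 = 256 - 232 = 24,  λ = (16 ± √24)/2 = (16 ± 4.899)/2 ≈ 10.4495 or 5.5505.
  Sorted: λ_1 = 10.4495,  λ_2 = 9,  λ_3 = 5.5505  (check: sum = 25 = tr ✓).

Step 4 — unit eigenvector for λ_1 ≈ 10.4495: v spans the null space of (Sigma - λ_1 I), whose rows are
  r_1 = (-1.4495, 0, -2),  r_2 = (0, -1.4495, -1),  r_3 = (-2, -1, -3.4495).
  v is orthogonal to every row, so take v ∝ r_1 × r_2 = ((0)·(-1) - (-2)·(-1.4495), (-2)·(0) - (-1.4495)·(-1), (-1.4495)·(-1.4495) - (0)·(0)) ≈ (-2.899, -1.4495, 2.101).
  Rescale (multiply by -1 so the first nonzero entry is positive): u = (2.899, 1.4495, -2.101).
  ||u|| = √((2.899)² + (1.4495)² + (-2.101)²) = √(14.9194) ≈ 3.8626,  v_1 = u/||u|| ≈ (0.7505, 0.3753, -0.5439) (||v_1|| = 1).

λ_1 = 10.4495,  λ_2 = 9,  λ_3 = 5.5505;  v_1 ≈ (0.7505, 0.3753, -0.5439)


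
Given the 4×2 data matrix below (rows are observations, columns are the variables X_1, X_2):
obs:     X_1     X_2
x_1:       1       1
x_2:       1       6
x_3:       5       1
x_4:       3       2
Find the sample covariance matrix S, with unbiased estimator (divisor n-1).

Step 1 — column means:
  mean(X_1) = (1 + 1 + 5 + 3) / 4 = 10/4 = 2.5
  mean(X_2) = (1 + 6 + 1 + 2) / 4 = 10/4 = 2.5

Step 2 — sample covariance S[i,j] = (1/(n-1)) · Σ_k (x_{k,i} - mean_i) · (x_{k,j} - mean_j), with n-1 = 3.
  S[X_1,X_1] = ((-1.5)·(-1.5) + (-1.5)·(-1.5) + (2.5)·(2.5) + (0.5)·(0.5)) / 3 = 11/3 = 3.6667
  S[X_1,X_2] = ((-1.5)·(-1.5) + (-1.5)·(3.5) + (2.5)·(-1.5) + (0.5)·(-0.5)) / 3 = -7/3 = -2.3333
  S[X_2,X_2] = ((-1.5)·(-1.5) + (3.5)·(3.5) + (-1.5)·(-1.5) + (-0.5)·(-0.5)) / 3 = 17/3 = 5.6667

S is symmetric (S[j,i] = S[i,j]). Assembling:

S = [[3.6667, -2.3333],
 [-2.3333, 5.6667]]


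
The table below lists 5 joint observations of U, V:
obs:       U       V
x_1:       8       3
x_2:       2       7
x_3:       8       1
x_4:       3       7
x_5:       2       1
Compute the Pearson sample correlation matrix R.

Step 1 — column means:
  mean(U) = (8 + 2 + 8 + 3 + 2) / 5 = 23/5 = 4.6
  mean(V) = (3 + 7 + 1 + 7 + 1) / 5 = 19/5 = 3.8

Step 2 — sample variances and covariances s[i,j] = (1/(n-1)) · Σ_k (x_{k,i} - mean_i) · (x_{k,j} - mean_j), with n-1 = 4:
  s[U,U] = ((3.4)·(3.4) + (-2.6)·(-2.6) + (3.4)·(3.4) + (-1.6)·(-1.6) + (-2.6)·(-2.6)) / 4 = 39.2/4 = 9.8
  s[U,V] = ((3.4)·(-0.8) + (-2.6)·(3.2) + (3.4)·(-2.8) + (-1.6)·(3.2) + (-2.6)·(-2.8)) / 4 = -18.4/4 = -4.6
  s[V,V] = ((-0.8)·(-0.8) + (3.2)·(3.2) + (-2.8)·(-2.8) + (3.2)·(3.2) + (-2.8)·(-2.8)) / 4 = 36.8/4 = 9.2
  Sample standard deviations s_i = √(s[i,i]):
  s(U) = √(9.8) = 3.1305
  s(V) = √(9.2) = 3.0332

Step 3 — r_{ij} = s_{ij} / (s_i · s_j):
  r[U,U] = 1 (diagonal).
  r[U,V] = -4.6 / (3.1305 · 3.0332) = -4.6 / 9.4953 = -0.4845
  r[V,V] = 1 (diagonal).

R is symmetric with unit diagonal. Assembling:

R = [[1, -0.4845],
 [-0.4845, 1]]
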